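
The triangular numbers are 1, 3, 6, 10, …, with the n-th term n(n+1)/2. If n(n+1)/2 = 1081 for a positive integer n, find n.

Set n(n+1)/2 = 1081, giving n² + n − 2162 = 0.
The discriminant is 1 + 8·1081 = 8649, and √8649 = 93.
So n = (-1 + 93) / 2 = 92/2 = 46.

46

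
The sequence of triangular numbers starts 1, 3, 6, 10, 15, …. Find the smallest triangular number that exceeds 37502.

Solve n(n+1)/2 > 37502 for integer n.
The largest n with value ≤ 37502 is 273 (since 37401 ≤ 37502 < 37675), so the first above is n = 274, value 37675.

37675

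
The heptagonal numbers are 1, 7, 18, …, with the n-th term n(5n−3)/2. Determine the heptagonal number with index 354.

354·(5·354 − 3)/2 = 354·1767/2 = 312759.

312759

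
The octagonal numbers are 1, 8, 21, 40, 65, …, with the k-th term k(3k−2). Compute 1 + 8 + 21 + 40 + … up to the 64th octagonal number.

264160

Σ i(3i−2) = 3Σi² − 2Σi over i = 1..64.
Σi = 2080 and Σi² = 89440.
3·89440 − 2·2080 = 264160.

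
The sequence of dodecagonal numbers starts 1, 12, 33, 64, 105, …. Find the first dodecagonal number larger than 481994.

Solve n(5n−4) > 481994 for integer n.
The largest n with value ≤ 481994 is 310 (since 479260 ≤ 481994 < 482361), so the first above is n = 311, value 482361.

482361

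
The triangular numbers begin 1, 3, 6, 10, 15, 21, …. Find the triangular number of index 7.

The 7th triangular number is n(n+1)/2 with n = 7.
7·8/2 = 56/2 = 28.

28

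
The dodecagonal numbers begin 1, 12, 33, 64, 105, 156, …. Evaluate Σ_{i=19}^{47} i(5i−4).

164227

Σ i(5i−4) = 5Σi² − 4Σi over i = 19..47.
Σi = 1128 − 171 = 957 and Σi² = 35720 − 2109 = 33611.
5·33611 − 4·957 = 164227.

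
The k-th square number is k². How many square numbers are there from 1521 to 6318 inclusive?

The n-th square number is n².
Smallest index with value ≥ 1521: n = 39 (giving 1521).
Largest index with value ≤ 6318: n = 79 (giving 6241).
Indices 39 through 79: 41 terms.

41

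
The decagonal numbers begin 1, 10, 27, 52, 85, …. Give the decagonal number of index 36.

The 36th decagonal number is n(4n−3) with n = 36.
36·(4·36 − 3) = 36·141 = 5076.

5076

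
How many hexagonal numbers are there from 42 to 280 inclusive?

The n-th hexagonal number is n(2n−1).
Smallest index with value ≥ 42: n = 5 (giving 45).
Largest index with value ≤ 280: n = 12 (giving 276).
Indices 5 through 12: 8 terms.

8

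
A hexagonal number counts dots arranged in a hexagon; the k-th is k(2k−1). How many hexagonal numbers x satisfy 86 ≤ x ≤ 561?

The n-th hexagonal number is n(2n−1).
Smallest index with value ≥ 86: n = 7 (giving 91).
Largest index with value ≤ 561: n = 17 (giving 561).
Indices 7 through 17: 11 terms.

11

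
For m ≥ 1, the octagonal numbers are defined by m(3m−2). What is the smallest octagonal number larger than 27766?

Solve n(3n−2) > 27766 for integer n.
The largest n with value ≤ 27766 is 96 (since 27456 ≤ 27766 < 28033), so the first above is n = 97, value 28033.

28033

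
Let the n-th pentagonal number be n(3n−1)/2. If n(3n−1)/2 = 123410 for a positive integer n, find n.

Set n(3n−1)/2 = 123410, giving 3n² − n − 246820 = 0.
The discriminant is 1 + 24·123410 = 2961841, and √2961841 = 1721.
So n = (1 + 1721) / 6 = 1722/6 = 287.

287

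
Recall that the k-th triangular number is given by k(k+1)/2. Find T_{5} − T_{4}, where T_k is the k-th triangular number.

Consecutive triangular numbers differ by n: T_{5} − T_{4} = 5.

5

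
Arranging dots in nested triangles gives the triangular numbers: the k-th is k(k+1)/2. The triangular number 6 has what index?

3

Set n(n+1)/2 = 6, giving n² + n − 12 = 0.
The discriminant is 1 + 8·6 = 49, and √49 = 7.
So n = (-1 + 7) / 2 = 6/2 = 3.
Check: 3·4/2 = 6. ✓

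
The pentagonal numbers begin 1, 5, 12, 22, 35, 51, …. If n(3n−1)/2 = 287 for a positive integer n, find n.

Set n(3n−1)/2 = 287, giving 3n² − n − 574 = 0.
The discriminant is 1 + 24·287 = 6889, and √6889 = 83.
So n = (1 + 83) / 6 = 84/6 = 14.

14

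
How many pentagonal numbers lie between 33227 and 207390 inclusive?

The n-th pentagonal number is n(3n−1)/2.
Smallest index with value ≥ 33227: n = 149 (giving 33227).
Largest index with value ≤ 207390: n = 372 (giving 207390).
Indices 149 through 372: 224 terms.

224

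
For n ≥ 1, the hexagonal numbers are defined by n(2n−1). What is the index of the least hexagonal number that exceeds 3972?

Solve n(2n−1) > 3972 for integer n.
The largest n with value ≤ 3972 is 44 (since 3828 ≤ 3972 < 4005), so the first above is n = 45, value 4005.

45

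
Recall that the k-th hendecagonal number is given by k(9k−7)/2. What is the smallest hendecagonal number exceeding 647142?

Solve n(9n−7)/2 > 647142 for integer n.
The largest n with value ≤ 647142 is 379 (since 645058 ≤ 647142 < 648470), so the first above is n = 380, value 648470.

648470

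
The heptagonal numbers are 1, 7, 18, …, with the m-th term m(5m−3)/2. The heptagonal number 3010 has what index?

Set n(5n−3)/2 = 3010, giving 5n² − 3n − 6020 = 0.
The discriminant is 9 + 40·3010 = 120409, and √120409 = 347.
So n = (3 + 347) / 10 = 350/10 = 35.
Check: 35·(5·35 − 3)/2 = 3010. ✓

35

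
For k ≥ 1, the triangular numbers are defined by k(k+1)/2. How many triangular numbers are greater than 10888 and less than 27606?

87

The n-th triangular number is n(n+1)/2.
Smallest index with value > 10888: n = 148 (giving 11026).
Largest index with value < 27606: n = 234 (giving 27495).
Indices 148 through 234: 87 terms.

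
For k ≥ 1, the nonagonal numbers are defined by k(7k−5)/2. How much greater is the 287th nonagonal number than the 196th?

287·(7·287 − 5)/2 = 287574 and 196·(7·196 − 5)/2 = 133966.
Difference: 287574 − 133966 = 153608.

153608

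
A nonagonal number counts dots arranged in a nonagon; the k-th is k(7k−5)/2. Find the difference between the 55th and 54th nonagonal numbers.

Consecutive nonagonal numbers differ by 7n − 6: here 7·55 − 6 = 379.

379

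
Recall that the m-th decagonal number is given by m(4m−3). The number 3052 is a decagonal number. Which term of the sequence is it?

28

Set n(4n−3) = 3052, giving 4n² − 3n − 3052 = 0.
The discriminant is 9 + 16·3052 = 48841, and √48841 = 221.
So n = (3 + 221) / 8 = 224/8 = 28.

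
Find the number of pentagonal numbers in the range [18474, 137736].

The n-th pentagonal number is n(3n−1)/2.
Smallest index with value ≥ 18474: n = 112 (giving 18760).
Largest index with value ≤ 137736: n = 303 (giving 137562).
Indices 112 through 303: 192 terms.

192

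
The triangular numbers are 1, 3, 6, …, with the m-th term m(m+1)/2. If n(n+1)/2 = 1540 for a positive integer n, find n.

Set n(n+1)/2 = 1540, giving n² + n − 3080 = 0.
The discriminant is 1 + 8·1540 = 12321, and √12321 = 111.
So n = (-1 + 111) / 2 = 110/2 = 55.
Check: 55·56/2 = 1540. ✓

55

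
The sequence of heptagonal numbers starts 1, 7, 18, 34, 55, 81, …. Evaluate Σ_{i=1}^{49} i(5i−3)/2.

Σ i(5i−3)/2 = (5Σi² − 3Σi) / 2 over i = 1..49.
Σi = 1225 and Σi² = 40425.
(5·40425 − 3·1225) / 2 = 198450/2 = 99225.

99225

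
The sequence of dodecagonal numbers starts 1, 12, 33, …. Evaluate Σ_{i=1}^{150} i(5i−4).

5636075

Σ i(5i−4) = 5Σi² − 4Σi over i = 1..150.
Σi = 11325 and Σi² = 1136275.
5·1136275 − 4·11325 = 5636075.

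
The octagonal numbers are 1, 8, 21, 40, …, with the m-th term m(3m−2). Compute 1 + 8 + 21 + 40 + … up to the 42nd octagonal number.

Σ i(3i−2) = 3Σi² − 2Σi over i = 1..42.
Σi = 903 and Σi² = 25585.
3·25585 − 2·903 = 74949.

74949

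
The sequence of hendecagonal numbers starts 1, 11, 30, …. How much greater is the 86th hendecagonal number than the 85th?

Consecutive hendecagonal numbers differ by 9n − 8: here 9·86 − 8 = 766.

766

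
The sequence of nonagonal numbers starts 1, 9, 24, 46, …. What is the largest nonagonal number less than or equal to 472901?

Solve n(7n−5)/2 ≤ 472901 for integer n.
n = 367 gives 470494 ≤ 472901, while n = 368 gives 473064 > 472901; so the answer is 470494.

470494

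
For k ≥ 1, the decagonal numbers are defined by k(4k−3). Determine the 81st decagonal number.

26001

81·(4·81 − 3) = 81·321 = 26001.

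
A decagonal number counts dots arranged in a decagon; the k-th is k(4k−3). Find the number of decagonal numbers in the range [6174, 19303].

The n-th decagonal number is n(4n−3).
Smallest index with value ≥ 6174: n = 40 (giving 6280).
Largest index with value ≤ 19303: n = 69 (giving 18837).
Indices 40 through 69: 30 terms.

30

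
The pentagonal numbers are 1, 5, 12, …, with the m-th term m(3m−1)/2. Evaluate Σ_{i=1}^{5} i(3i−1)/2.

75

Σ i(3i−1)/2 = (3Σi² − Σi) / 2 over i = 1..5.
Σi = 15 and Σi² = 55.
(3·55 − 1·15) / 2 = 150/2 = 75.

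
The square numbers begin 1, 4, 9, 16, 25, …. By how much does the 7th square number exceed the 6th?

13

n² − (n−1)² = 2n − 1, so 7² − 6² = 2·7 − 1 = 13.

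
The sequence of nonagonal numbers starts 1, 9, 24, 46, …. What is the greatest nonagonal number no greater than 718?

Solve n(7n−5)/2 ≤ 718 for integer n.
n = 14 gives 651 ≤ 718, while n = 15 gives 750 > 718; so the answer is 651.

651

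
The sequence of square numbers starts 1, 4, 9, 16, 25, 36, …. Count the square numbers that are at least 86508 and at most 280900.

The n-th square number is n².
Smallest index with value ≥ 86508: n = 295 (giving 87025).
Largest index with value ≤ 280900: n = 530 (giving 280900).
Indices 295 through 530: 236 terms.

236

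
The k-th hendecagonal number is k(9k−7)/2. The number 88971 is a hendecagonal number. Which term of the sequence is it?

Set n(9n−7)/2 = 88971, giving 9n² − 7n − 177942 = 0.
The discriminant is 49 + 72·88971 = 6405961, and √6405961 = 2531.
So n = (7 + 2531) / 18 = 2538/18 = 141.
Check: 141·(9·141 − 7)/2 = 88971. ✓

141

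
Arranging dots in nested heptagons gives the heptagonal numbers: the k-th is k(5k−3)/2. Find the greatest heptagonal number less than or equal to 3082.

Solve n(5n−3)/2 ≤ 3082 for integer n.
n = 35 gives 3010 ≤ 3082, while n = 36 gives 3186 > 3082; so the answer is 3010.

3010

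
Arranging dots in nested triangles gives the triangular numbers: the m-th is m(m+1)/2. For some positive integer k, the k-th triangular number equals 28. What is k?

Set n(n+1)/2 = 28, giving n² + n − 56 = 0.
The discriminant is 1 + 8·28 = 225, and √225 = 15.
So n = (-1 + 15) / 2 = 14/2 = 7.

7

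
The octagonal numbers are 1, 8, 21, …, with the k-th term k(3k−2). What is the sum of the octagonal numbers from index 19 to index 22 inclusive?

Σ i(3i−2) = 3Σi² − 2Σi over i = 19..22.
Σi = 253 − 171 = 82 and Σi² = 3795 − 2109 = 1686.
3·1686 − 2·82 = 4894.

4894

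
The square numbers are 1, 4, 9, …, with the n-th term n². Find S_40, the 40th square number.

The 40th square number is n² with n = 40.
40² = 1600.

1600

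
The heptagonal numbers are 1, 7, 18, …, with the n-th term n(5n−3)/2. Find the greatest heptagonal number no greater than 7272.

Solve n(5n−3)/2 ≤ 7272 for integer n.
n = 54 gives 7209 ≤ 7272, while n = 55 gives 7480 > 7272; so the answer is 7209.

7209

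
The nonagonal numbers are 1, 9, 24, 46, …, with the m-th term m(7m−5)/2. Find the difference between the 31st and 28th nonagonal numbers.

31·(7·31 − 5)/2 = 3286 and 28·(7·28 − 5)/2 = 2674.
Difference: 3286 − 2674 = 612.

612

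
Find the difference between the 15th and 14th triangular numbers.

Consecutive triangular numbers differ by n: T_{15} − T_{14} = 15.

15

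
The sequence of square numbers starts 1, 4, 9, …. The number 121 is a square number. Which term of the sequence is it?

11

We need n² = 121, so n = √121 = 11.
Check: 11² = 121. ✓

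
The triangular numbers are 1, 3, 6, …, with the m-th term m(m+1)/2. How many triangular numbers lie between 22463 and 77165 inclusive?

The n-th triangular number is n(n+1)/2.
Smallest index with value ≥ 22463: n = 212 (giving 22578).
Largest index with value ≤ 77165: n = 392 (giving 77028).
Indices 212 through 392: 181 terms.

181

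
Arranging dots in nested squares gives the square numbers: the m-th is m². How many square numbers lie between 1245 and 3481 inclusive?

The n-th square number is n².
Smallest index with value ≥ 1245: n = 36 (giving 1296).
Largest index with value ≤ 3481: n = 59 (giving 3481).
Indices 36 through 59: 24 terms.

24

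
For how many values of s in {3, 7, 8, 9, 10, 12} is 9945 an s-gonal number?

s = 3: P(3, 140) = 9870 and P(3, 141) = 10011; 9945 is not s-gonal.
s = 7: P(7, 63) = 9828 and P(7, 64) = 10144; 9945 is not s-gonal.
s = 8: P(8, 57) = 9633 and P(8, 58) = 9976; 9945 is not s-gonal.
s = 9: P(9, 53) = 9699 and P(9, 54) = 10071; 9945 is not s-gonal.
s = 10: P(10, 50) = 9850 and P(10, 51) = 10251; 9945 is not s-gonal.
s = 12: P(12, 45) = 9945. ✓
Hits: s ∈ {12} → 1.

1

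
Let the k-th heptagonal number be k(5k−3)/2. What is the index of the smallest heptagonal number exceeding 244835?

314

Solve n(5n−3)/2 > 244835 for integer n.
The largest n with value ≤ 244835 is 313 (since 244453 ≤ 244835 < 246019), so the first above is n = 314, value 246019.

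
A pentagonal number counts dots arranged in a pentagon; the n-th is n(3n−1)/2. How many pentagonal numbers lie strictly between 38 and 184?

The n-th pentagonal number is n(3n−1)/2.
Smallest index with value > 38: n = 6 (giving 51).
Largest index with value < 184: n = 11 (giving 176).
Indices 6 through 11: 6 terms.

6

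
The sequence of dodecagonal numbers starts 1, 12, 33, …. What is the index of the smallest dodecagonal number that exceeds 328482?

Solve n(5n−4) > 328482 for integer n.
The largest n with value ≤ 328482 is 256 (since 326656 ≤ 328482 < 329217), so the first above is n = 257, value 329217.

257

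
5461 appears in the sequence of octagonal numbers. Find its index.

43

Set n(3n−2) = 5461, giving 3n² − 2n − 5461 = 0.
The discriminant is 4 + 12·5461 = 65536, and √65536 = 256.
So n = (2 + 256) / 6 = 258/6 = 43.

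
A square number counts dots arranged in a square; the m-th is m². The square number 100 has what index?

We need n² = 100, so n = √100 = 10.

10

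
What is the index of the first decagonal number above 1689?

21

Solve n(4n−3) > 1689 for integer n.
The largest n with value ≤ 1689 is 20 (since 1540 ≤ 1689 < 1701), so the first above is n = 21, value 1701.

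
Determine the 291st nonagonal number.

The 291st nonagonal number is n(7n−5)/2 with n = 291.
291·(7·291 − 5)/2 = 291·2032/2 = 291·1016 = 295656.

295656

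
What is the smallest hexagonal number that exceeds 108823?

109278

Solve n(2n−1) > 108823 for integer n.
The largest n with value ≤ 108823 is 233 (since 108345 ≤ 108823 < 109278), so the first above is n = 234, value 109278.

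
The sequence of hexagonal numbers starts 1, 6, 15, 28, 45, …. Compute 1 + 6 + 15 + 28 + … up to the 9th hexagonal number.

Σ i(2i−1) = 2Σi² − Σi over i = 1..9.
Σi = 45 and Σi² = 285.
2·285 − 1·45 = 525.

525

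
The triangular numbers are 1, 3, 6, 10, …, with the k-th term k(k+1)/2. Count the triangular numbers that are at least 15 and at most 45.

The n-th triangular number is n(n+1)/2.
Smallest index with value ≥ 15: n = 5 (giving 15).
Largest index with value ≤ 45: n = 9 (giving 45).
Indices 5 through 9: 5 terms.

5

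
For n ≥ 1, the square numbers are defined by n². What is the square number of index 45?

45² = 2025.

2025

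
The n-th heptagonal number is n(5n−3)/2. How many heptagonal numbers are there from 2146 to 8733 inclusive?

The n-th heptagonal number is n(5n−3)/2.
Smallest index with value ≥ 2146: n = 30 (giving 2205).
Largest index with value ≤ 8733: n = 59 (giving 8614).
Indices 30 through 59: 30 terms.

30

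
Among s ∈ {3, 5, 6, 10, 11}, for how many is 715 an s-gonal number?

s = 3: P(3, 37) = 703 and P(3, 38) = 741; 715 is not s-gonal.
s = 5: P(5, 22) = 715. ✓
s = 6: P(6, 19) = 703 and P(6, 20) = 780; 715 is not s-gonal.
s = 10: P(10, 13) = 637 and P(10, 14) = 742; 715 is not s-gonal.
s = 11: P(11, 13) = 715. ✓
Hits: s ∈ {5, 11} → 2.

2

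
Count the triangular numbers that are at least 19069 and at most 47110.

The n-th triangular number is n(n+1)/2.
Smallest index with value ≥ 19069: n = 195 (giving 19110).
Largest index with value ≤ 47110: n = 306 (giving 46971).
Indices 195 through 306: 112 terms.

112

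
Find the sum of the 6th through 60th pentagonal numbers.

109725

Σ i(3i−1)/2 = (3Σi² − Σi) / 2 over i = 6..60.
Σi = 1830 − 15 = 1815 and Σi² = 73810 − 55 = 73755.
(3·73755 − 1·1815) / 2 = 219450/2 = 109725.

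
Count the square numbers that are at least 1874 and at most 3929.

19

The n-th square number is n².
Smallest index with value ≥ 1874: n = 44 (giving 1936).
Largest index with value ≤ 3929: n = 62 (giving 3844).
Indices 44 through 62: 19 terms.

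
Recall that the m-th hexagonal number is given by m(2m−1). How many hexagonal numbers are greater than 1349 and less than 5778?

The n-th hexagonal number is n(2n−1).
Smallest index with value > 1349: n = 27 (giving 1431).
Largest index with value < 5778: n = 53 (giving 5565).
Indices 27 through 53: 27 terms.

27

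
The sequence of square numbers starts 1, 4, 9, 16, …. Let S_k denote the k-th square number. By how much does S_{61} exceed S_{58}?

357

61² = 3721 and 58² = 3364.
Difference: 3721 − 3364 = 357.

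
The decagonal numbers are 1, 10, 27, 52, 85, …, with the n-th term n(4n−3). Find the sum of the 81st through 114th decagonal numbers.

Σ i(4i−3) = 4Σi² − 3Σi over i = 81..114.
Σi = 6555 − 3240 = 3315 and Σi² = 500365 − 173880 = 326485.
4·326485 − 3·3315 = 1295995.

1295995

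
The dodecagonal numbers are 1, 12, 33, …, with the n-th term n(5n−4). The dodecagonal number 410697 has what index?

287

Set n(5n−4) = 410697, giving 5n² − 4n − 410697 = 0.
The discriminant is 16 + 20·410697 = 8213956, and √8213956 = 2866.
So n = (4 + 2866) / 10 = 2870/10 = 287.
Check: 287·(5·287 − 4) = 410697. ✓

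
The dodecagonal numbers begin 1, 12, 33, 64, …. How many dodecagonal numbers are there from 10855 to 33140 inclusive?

35

The n-th dodecagonal number is n(5n−4).
Smallest index with value ≥ 10855: n = 47 (giving 10857).
Largest index with value ≤ 33140: n = 81 (giving 32481).
Indices 47 through 81: 35 terms.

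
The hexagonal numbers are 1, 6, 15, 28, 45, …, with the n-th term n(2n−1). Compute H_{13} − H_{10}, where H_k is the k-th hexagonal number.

13·(2·13 − 1) = 325 and 10·(2·10 − 1) = 190.
Difference: 325 − 190 = 135.

135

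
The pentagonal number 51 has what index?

6

Set n(3n−1)/2 = 51, giving 3n² − n − 102 = 0.
The discriminant is 1 + 24·51 = 1225, and √1225 = 35.
So n = (1 + 35) / 6 = 36/6 = 6.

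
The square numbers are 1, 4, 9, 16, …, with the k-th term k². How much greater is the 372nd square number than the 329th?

372² = 138384 and 329² = 108241.
Difference: 138384 − 108241 = 30143.

30143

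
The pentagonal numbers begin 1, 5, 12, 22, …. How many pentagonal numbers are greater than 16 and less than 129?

6

The n-th pentagonal number is n(3n−1)/2.
Smallest index with value > 16: n = 4 (giving 22).
Largest index with value < 129: n = 9 (giving 117).
Indices 4 through 9: 6 terms.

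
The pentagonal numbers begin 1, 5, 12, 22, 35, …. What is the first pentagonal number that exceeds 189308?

Solve n(3n−1)/2 > 189308 for integer n.
The largest n with value ≤ 189308 is 355 (since 188860 ≤ 189308 < 189926), so the first above is n = 356, value 189926.

189926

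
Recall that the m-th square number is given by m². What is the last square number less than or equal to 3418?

3364

Solve n² ≤ 3418 for integer n.
n = 58 gives 3364 ≤ 3418, while n = 59 gives 3481 > 3418; so the answer is 3364.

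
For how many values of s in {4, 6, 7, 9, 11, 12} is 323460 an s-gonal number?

1

s = 4: P(4, 568) = 322624 and P(4, 569) = 323761; 323460 is not s-gonal.
s = 6: P(6, 402) = 322806 and P(6, 403) = 324415; 323460 is not s-gonal.
s = 7: P(7, 360) = 323460. ✓
s = 9: P(9, 304) = 322696 and P(9, 305) = 324825; 323460 is not s-gonal.
s = 11: P(11, 268) = 322270 and P(11, 269) = 324683; 323460 is not s-gonal.
s = 12: P(12, 254) = 321564 and P(12, 255) = 324105; 323460 is not s-gonal.
Hits: s ∈ {7} → 1.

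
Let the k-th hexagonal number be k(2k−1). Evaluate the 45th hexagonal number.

The 45th hexagonal number is n(2n−1) with n = 45.
45·(2·45 − 1) = 45·89 = 4005.

4005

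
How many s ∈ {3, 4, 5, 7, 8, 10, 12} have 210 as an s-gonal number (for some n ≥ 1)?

2

s = 3: P(3, 20) = 210. ✓
s = 4: P(4, 14) = 196 and P(4, 15) = 225; 210 is not s-gonal.
s = 5: P(5, 12) = 210. ✓
s = 7: P(7, 9) = 189 and P(7, 10) = 235; 210 is not s-gonal.
s = 8: P(8, 8) = 176 and P(8, 9) = 225; 210 is not s-gonal.
s = 10: P(10, 7) = 175 and P(10, 8) = 232; 210 is not s-gonal.
s = 12: P(12, 6) = 156 and P(12, 7) = 217; 210 is not s-gonal.
Hits: s ∈ {3, 5} → 2.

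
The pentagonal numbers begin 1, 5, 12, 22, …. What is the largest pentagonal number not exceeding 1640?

Solve n(3n−1)/2 ≤ 1640 for integer n.
n = 33 gives 1617 ≤ 1640, while n = 34 gives 1717 > 1640; so the answer is 1617.

1617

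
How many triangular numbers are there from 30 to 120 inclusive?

The n-th triangular number is n(n+1)/2.
Smallest index with value ≥ 30: n = 8 (giving 36).
Largest index with value ≤ 120: n = 15 (giving 120).
Indices 8 through 15: 8 terms.

8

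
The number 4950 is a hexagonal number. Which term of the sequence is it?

50

Set n(2n−1) = 4950, giving 2n² − n − 4950 = 0.
So n = (1 + 199) / 4 = 200/4 = 50.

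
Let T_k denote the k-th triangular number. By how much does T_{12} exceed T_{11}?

12

Consecutive triangular numbers differ by n: T_{12} − T_{11} = 12.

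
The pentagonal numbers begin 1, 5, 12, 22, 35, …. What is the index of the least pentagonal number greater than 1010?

27

Solve n(3n−1)/2 > 1010 for integer n.
The largest n with value ≤ 1010 is 26 (since 1001 ≤ 1010 < 1080), so the first above is n = 27, value 1080.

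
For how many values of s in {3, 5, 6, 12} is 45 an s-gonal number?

2

s = 3: P(3, 9) = 45. ✓
s = 5: P(5, 5) = 35 and P(5, 6) = 51; 45 is not s-gonal.
s = 6: P(6, 5) = 45. ✓
s = 12: P(12, 3) = 33 and P(12, 4) = 64; 45 is not s-gonal.
Hits: s ∈ {3, 6} → 2.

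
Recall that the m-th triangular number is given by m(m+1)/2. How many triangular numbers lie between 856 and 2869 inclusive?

35

The n-th triangular number is n(n+1)/2.
Smallest index with value ≥ 856: n = 41 (giving 861).
Largest index with value ≤ 2869: n = 75 (giving 2850).
Indices 41 through 75: 35 terms.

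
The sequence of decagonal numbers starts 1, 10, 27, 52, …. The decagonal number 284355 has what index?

267

Set n(4n−3) = 284355, giving 4n² − 3n − 284355 = 0.
So n = (3 + 2133) / 8 = 2136/8 = 267.
Check: 267·(4·267 − 3) = 284355. ✓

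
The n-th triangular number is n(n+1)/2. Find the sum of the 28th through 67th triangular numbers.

48740

Σ i(i+1)/2 = (Σi² + Σi) / 2 over i = 28..67.
Σi = 2278 − 378 = 1900 and Σi² = 102510 − 6930 = 95580.
(1·95580 + 1·1900) / 2 = 97480/2 = 48740.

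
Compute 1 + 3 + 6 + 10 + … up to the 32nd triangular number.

Σ i(i+1)/2 = (Σi² + Σi) / 2 over i = 1..32.
Σi = 528 and Σi² = 11440.
(1·11440 + 1·528) / 2 = 11968/2 = 5984.

5984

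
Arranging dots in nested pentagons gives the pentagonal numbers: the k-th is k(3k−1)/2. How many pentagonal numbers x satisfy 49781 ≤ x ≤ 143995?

128

The n-th pentagonal number is n(3n−1)/2.
Smallest index with value ≥ 49781: n = 183 (giving 50142).
Largest index with value ≤ 143995: n = 310 (giving 143995).
Indices 183 through 310: 128 terms.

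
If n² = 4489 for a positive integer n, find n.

67

We need n² = 4489, so n = √4489 = 67.
Check: 67² = 4489. ✓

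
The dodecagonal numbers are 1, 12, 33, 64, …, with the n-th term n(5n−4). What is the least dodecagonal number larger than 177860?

Solve n(5n−4) > 177860 for integer n.
The largest n with value ≤ 177860 is 189 (since 177849 ≤ 177860 < 179740), so the first above is n = 190, value 179740.

179740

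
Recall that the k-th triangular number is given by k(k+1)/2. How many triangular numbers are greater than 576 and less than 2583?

38

The n-th triangular number is n(n+1)/2.
Smallest index with value > 576: n = 34 (giving 595).
Largest index with value < 2583: n = 71 (giving 2556).
Indices 34 through 71: 38 terms.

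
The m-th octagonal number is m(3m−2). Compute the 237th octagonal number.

The 237th octagonal number is n(3n−2) with n = 237.
237·(3·237 − 2) = 237·709 = 168033.

168033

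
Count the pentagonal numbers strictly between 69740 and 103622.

The n-th pentagonal number is n(3n−1)/2.
Smallest index with value > 69740: n = 216 (giving 69876).
Largest index with value < 103622: n = 262 (giving 102835).
Indices 216 through 262: 47 terms.

47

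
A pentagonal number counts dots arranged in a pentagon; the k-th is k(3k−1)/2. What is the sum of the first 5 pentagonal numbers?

75

Σ i(3i−1)/2 = (3Σi² − Σi) / 2 over i = 1..5.
Σi = 15 and Σi² = 55.
(3·55 − 1·15) / 2 = 150/2 = 75.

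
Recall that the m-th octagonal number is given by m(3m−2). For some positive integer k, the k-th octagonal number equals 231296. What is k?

Set n(3n−2) = 231296, giving 3n² − 2n − 231296 = 0.
So n = (2 + 1666) / 6 = 1668/6 = 278.

278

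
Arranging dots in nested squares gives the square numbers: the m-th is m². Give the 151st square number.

22801

151² = 22801.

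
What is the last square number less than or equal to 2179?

2116

Solve n² ≤ 2179 for integer n.
n = 46 gives 2116 ≤ 2179, while n = 47 gives 2209 > 2179; so the answer is 2116.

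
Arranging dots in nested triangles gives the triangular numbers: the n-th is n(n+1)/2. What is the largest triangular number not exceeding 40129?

Solve n(n+1)/2 ≤ 40129 for integer n.
n = 282 gives 39903 ≤ 40129, while n = 283 gives 40186 > 40129; so the answer is 39903.

39903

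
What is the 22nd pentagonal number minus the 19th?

183

22·(3·22 − 1)/2 = 715 and 19·(3·19 − 1)/2 = 532.
Difference: 715 − 532 = 183.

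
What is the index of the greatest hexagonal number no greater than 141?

8

Solve n(2n−1) ≤ 141 for integer n.
n = 8 gives 120 ≤ 141, while n = 9 gives 153 > 141; so the answer is index 8.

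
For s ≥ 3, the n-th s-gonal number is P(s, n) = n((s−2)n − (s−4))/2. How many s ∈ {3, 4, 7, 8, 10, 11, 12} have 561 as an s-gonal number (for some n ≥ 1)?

2

s = 3: P(3, 33) = 561. ✓
s = 4: P(4, 23) = 529 and P(4, 24) = 576; 561 is not s-gonal.
s = 7: P(7, 15) = 540 and P(7, 16) = 616; 561 is not s-gonal.
s = 8: P(8, 14) = 560 and P(8, 15) = 645; 561 is not s-gonal.
s = 10: P(10, 12) = 540 and P(10, 13) = 637; 561 is not s-gonal.
s = 11: P(11, 11) = 506 and P(11, 12) = 606; 561 is not s-gonal.
s = 12: P(12, 11) = 561. ✓
Hits: s ∈ {3, 12} → 2.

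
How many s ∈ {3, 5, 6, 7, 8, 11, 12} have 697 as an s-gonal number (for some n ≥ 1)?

s = 3: P(3, 36) = 666 and P(3, 37) = 703; 697 is not s-gonal.
s = 5: P(5, 21) = 651 and P(5, 22) = 715; 697 is not s-gonal.
s = 6: P(6, 18) = 630 and P(6, 19) = 703; 697 is not s-gonal.
s = 7: P(7, 17) = 697. ✓
s = 8: P(8, 15) = 645 and P(8, 16) = 736; 697 is not s-gonal.
s = 11: P(11, 12) = 606 and P(11, 13) = 715; 697 is not s-gonal.
s = 12: P(12, 12) = 672 and P(12, 13) = 793; 697 is not s-gonal.
Hits: s ∈ {7} → 1.

1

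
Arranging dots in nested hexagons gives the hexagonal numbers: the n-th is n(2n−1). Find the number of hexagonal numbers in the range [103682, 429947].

236

The n-th hexagonal number is n(2n−1).
Smallest index with value ≥ 103682: n = 228 (giving 103740).
Largest index with value ≤ 429947: n = 463 (giving 428275).
Indices 228 through 463: 236 terms.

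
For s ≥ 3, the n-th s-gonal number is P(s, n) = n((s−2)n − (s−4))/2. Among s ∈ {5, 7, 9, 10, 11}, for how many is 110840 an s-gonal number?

s = 5: P(5, 272) = 110840. ✓
s = 7: P(7, 210) = 109935 and P(7, 211) = 110986; 110840 is not s-gonal.
s = 9: P(9, 178) = 110449 and P(9, 179) = 111696; 110840 is not s-gonal.
s = 10: P(10, 166) = 109726 and P(10, 167) = 111055; 110840 is not s-gonal.
s = 11: P(11, 157) = 110371 and P(11, 158) = 111785; 110840 is not s-gonal.
Hits: s ∈ {5} → 1.

1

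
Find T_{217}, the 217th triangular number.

The 217th triangular number is n(n+1)/2 with n = 217.
217·218/2 = 47306/2 = 23653.

23653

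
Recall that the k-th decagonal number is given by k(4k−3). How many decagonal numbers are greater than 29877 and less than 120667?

The n-th decagonal number is n(4n−3).
Smallest index with value > 29877: n = 87 (giving 30015).
Largest index with value < 120667: n = 174 (giving 120582).
Indices 87 through 174: 88 terms.

88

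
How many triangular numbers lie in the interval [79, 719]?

25

The n-th triangular number is n(n+1)/2.
Smallest index with value ≥ 79: n = 13 (giving 91).
Largest index with value ≤ 719: n = 37 (giving 703).
Indices 13 through 37: 25 terms.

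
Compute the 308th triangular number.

47586

The 308th triangular number is n(n+1)/2 with n = 308.
308·309/2 = 95172/2 = 47586.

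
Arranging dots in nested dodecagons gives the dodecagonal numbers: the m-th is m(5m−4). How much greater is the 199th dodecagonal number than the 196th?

5913

199·(5·199 − 4) = 197209 and 196·(5·196 − 4) = 191296.
Difference: 197209 − 191296 = 5913.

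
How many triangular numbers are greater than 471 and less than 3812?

56

The n-th triangular number is n(n+1)/2.
Smallest index with value > 471: n = 31 (giving 496).
Largest index with value < 3812: n = 86 (giving 3741).
Indices 31 through 86: 56 terms.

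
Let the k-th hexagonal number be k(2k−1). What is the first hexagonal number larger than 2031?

Solve n(2n−1) > 2031 for integer n.
The largest n with value ≤ 2031 is 32 (since 2016 ≤ 2031 < 2145), so the first above is n = 33, value 2145.

2145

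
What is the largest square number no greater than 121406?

Solve n² ≤ 121406 for integer n.
n = 348 gives 121104 ≤ 121406, while n = 349 gives 121801 > 121406; so the answer is 121104.

121104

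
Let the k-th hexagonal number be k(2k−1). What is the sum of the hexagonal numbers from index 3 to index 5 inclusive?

88

Σ i(2i−1) = 2Σi² − Σi over i = 3..5.
Σi = 15 − 3 = 12 and Σi² = 55 − 5 = 50.
2·50 − 1·12 = 88.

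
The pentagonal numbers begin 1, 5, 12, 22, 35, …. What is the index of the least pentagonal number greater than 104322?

Solve n(3n−1)/2 > 104322 for integer n.
The largest n with value ≤ 104322 is 263 (since 103622 ≤ 104322 < 104412), so the first above is n = 264, value 104412.

264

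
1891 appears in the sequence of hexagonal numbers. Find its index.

31

Set n(2n−1) = 1891, giving 2n² − n − 1891 = 0.
The discriminant is 1 + 8·1891 = 15129, and √15129 = 123.
So n = (1 + 123) / 4 = 124/4 = 31.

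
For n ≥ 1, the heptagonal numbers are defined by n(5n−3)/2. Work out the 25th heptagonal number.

The 25th heptagonal number is n(5n−3)/2 with n = 25.
25·(5·25 − 3)/2 = 25·122/2 = 25·61 = 1525.

1525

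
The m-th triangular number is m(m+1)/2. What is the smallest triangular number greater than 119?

120

Solve n(n+1)/2 > 119 for integer n.
The largest n with value ≤ 119 is 14 (since 105 ≤ 119 < 120), so the first above is n = 15, value 120.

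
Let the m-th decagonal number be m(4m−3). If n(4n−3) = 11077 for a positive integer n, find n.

53

Set n(4n−3) = 11077, giving 4n² − 3n − 11077 = 0.
The discriminant is 9 + 16·11077 = 177241, and √177241 = 421.
So n = (3 + 421) / 8 = 424/8 = 53.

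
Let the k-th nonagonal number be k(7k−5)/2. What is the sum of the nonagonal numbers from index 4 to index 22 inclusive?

Σ i(7i−5)/2 = (7Σi² − 5Σi) / 2 over i = 4..22.
Σi = 253 − 6 = 247 and Σi² = 3795 − 14 = 3781.
(7·3781 − 5·247) / 2 = 25232/2 = 12616.

12616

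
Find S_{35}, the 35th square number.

The 35th square number is n² with n = 35.
35² = 1225.

1225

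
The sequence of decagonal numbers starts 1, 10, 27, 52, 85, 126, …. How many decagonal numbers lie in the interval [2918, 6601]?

14

The n-th decagonal number is n(4n−3).
Smallest index with value ≥ 2918: n = 28 (giving 3052).
Largest index with value ≤ 6601: n = 41 (giving 6601).
Indices 28 through 41: 14 terms.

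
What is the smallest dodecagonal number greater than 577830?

Solve n(5n−4) > 577830 for integer n.
The largest n with value ≤ 577830 is 340 (since 576640 ≤ 577830 < 580041), so the first above is n = 341, value 580041.

580041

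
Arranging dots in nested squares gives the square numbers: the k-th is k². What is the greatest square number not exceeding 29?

Solve n² ≤ 29 for integer n.
n = 5 gives 25 ≤ 29, while n = 6 gives 36 > 29; so the answer is 25.

25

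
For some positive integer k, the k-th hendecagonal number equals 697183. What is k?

394

Set n(9n−7)/2 = 697183, giving 9n² − 7n − 1394366 = 0.
So n = (7 + 7085) / 18 = 7092/18 = 394.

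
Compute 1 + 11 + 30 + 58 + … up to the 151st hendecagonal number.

Σ i(9i−7)/2 = (9Σi² − 7Σi) / 2 over i = 1..151.
Σi = 11476 and Σi² = 1159076.
(9·1159076 − 7·11476) / 2 = 10351352/2 = 5175676.

5175676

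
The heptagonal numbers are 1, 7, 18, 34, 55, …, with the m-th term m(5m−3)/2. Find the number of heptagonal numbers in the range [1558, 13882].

The n-th heptagonal number is n(5n−3)/2.
Smallest index with value ≥ 1558: n = 26 (giving 1651).
Largest index with value ≤ 13882: n = 74 (giving 13579).
Indices 26 through 74: 49 terms.

49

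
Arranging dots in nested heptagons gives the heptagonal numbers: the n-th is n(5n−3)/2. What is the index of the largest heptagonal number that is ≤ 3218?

36

Solve n(5n−3)/2 ≤ 3218 for integer n.
n = 36 gives 3186 ≤ 3218, while n = 37 gives 3367 > 3218; so the answer is index 36.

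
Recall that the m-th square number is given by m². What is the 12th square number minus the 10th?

44

12² = 144 and 10² = 100.
Difference: 144 − 100 = 44.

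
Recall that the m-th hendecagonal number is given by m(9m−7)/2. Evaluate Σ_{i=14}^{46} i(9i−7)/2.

143649

Σ i(9i−7)/2 = (9Σi² − 7Σi) / 2 over i = 14..46.
Σi = 1081 − 91 = 990 and Σi² = 33511 − 819 = 32692.
(9·32692 − 7·990) / 2 = 287298/2 = 143649.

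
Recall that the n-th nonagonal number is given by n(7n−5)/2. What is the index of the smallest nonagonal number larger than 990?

Solve n(7n−5)/2 > 990 for integer n.
The largest n with value ≤ 990 is 17 (since 969 ≤ 990 < 1089), so the first above is n = 18, value 1089.

18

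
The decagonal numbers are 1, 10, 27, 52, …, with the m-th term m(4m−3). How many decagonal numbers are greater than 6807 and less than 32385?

The n-th decagonal number is n(4n−3).
Smallest index with value > 6807: n = 42 (giving 6930).
Largest index with value < 32385: n = 90 (giving 32130).
Indices 42 through 90: 49 terms.

49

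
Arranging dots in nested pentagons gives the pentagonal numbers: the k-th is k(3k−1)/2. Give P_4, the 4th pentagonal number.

22

The 4th pentagonal number is n(3n−1)/2 with n = 4.
4·(3·4 − 1)/2 = 4·11/2 = 22.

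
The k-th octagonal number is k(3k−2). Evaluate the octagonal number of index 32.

The 32nd octagonal number is n(3n−2) with n = 32.
32·(3·32 − 2) = 32·94 = 3008.

3008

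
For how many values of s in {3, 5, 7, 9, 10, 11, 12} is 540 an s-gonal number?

2

s = 3: P(3, 32) = 528 and P(3, 33) = 561; 540 is not s-gonal.
s = 5: P(5, 19) = 532 and P(5, 20) = 590; 540 is not s-gonal.
s = 7: P(7, 15) = 540. ✓
s = 9: P(9, 12) = 474 and P(9, 13) = 559; 540 is not s-gonal.
s = 10: P(10, 12) = 540. ✓
s = 11: P(11, 11) = 506 and P(11, 12) = 606; 540 is not s-gonal.
s = 12: P(12, 10) = 460 and P(12, 11) = 561; 540 is not s-gonal.
Hits: s ∈ {7, 10} → 2.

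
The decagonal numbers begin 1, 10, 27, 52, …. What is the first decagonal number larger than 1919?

2047

Solve n(4n−3) > 1919 for integer n.
The largest n with value ≤ 1919 is 22 (since 1870 ≤ 1919 < 2047), so the first above is n = 23, value 2047.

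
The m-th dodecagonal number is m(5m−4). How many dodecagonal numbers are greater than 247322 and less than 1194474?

267

The n-th dodecagonal number is n(5n−4).
Smallest index with value > 247322: n = 223 (giving 247753).
Largest index with value < 1194474: n = 489 (giving 1193649).
Indices 223 through 489: 267 terms.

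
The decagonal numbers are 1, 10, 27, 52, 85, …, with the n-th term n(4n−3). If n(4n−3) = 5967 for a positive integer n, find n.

39

Set n(4n−3) = 5967, giving 4n² − 3n − 5967 = 0.
The discriminant is 9 + 16·5967 = 95481, and √95481 = 309.
So n = (3 + 309) / 8 = 312/8 = 39.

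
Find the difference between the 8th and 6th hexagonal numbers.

54

8·(2·8 − 1) = 120 and 6·(2·6 − 1) = 66.
Difference: 120 − 66 = 54.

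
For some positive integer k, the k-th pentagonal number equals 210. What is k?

Set n(3n−1)/2 = 210, giving 3n² − n − 420 = 0.
The discriminant is 1 + 24·210 = 5041, and √5041 = 71.
So n = (1 + 71) / 6 = 72/6 = 12.
Check: 12·(3·12 − 1)/2 = 210. ✓

12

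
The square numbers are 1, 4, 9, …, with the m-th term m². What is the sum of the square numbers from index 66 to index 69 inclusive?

18230

Σ_{i=66}^{69} i² = 111895 − 93665 = 18230.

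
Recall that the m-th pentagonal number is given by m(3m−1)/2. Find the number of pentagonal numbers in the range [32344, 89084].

96

The n-th pentagonal number is n(3n−1)/2.
Smallest index with value ≥ 32344: n = 148 (giving 32782).
Largest index with value ≤ 89084: n = 243 (giving 88452).
Indices 148 through 243: 96 terms.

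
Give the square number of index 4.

The 4th square number is n² with n = 4.
4² = 16.

16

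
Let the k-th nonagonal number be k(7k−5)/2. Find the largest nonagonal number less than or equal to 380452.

Solve n(7n−5)/2 ≤ 380452 for integer n.
n = 330 gives 380325 ≤ 380452, while n = 331 gives 382636 > 380452; so the answer is 380325.

380325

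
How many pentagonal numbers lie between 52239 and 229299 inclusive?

The n-th pentagonal number is n(3n−1)/2.
Smallest index with value ≥ 52239: n = 187 (giving 52360).
Largest index with value ≤ 229299: n = 391 (giving 229126).
Indices 187 through 391: 205 terms.

205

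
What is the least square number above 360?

361

Solve n² > 360 for integer n.
The largest n with value ≤ 360 is 18 (since 324 ≤ 360 < 361), so the first above is n = 19, value 361.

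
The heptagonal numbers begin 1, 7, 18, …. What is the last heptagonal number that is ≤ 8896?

Solve n(5n−3)/2 ≤ 8896 for integer n.
n = 59 gives 8614 ≤ 8896, while n = 60 gives 8910 > 8896; so the answer is 8614.

8614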